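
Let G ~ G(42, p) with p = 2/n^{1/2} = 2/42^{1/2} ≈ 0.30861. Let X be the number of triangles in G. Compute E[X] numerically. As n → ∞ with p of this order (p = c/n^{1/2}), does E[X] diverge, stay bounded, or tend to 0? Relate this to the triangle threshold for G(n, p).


Number of potential triangles: C(42, 3) = 11480.
Each occurs with probability p³ ≈ (0.30861)³ ≈ 2.9391114e-02.
By linearity: E[X] = C(42, 3)·p³ ≈ 11480 · 2.9391114e-02 ≈ 337.40999.
Since α = 1/2 < 1, p = c/n^{1/2} ≫ 1/n is above the triangle threshold p ~ 1/n. Asymptotically E[X] ~ (c³/6)·n^{3(1−α)} = (2³/6)·n^{1.5} → ∞; triangles are abundant w.h.p.

E[X] ≈ 337.40999; in regime p = Θ(1/n^{1/2}) E[X] diverges (above the triangle threshold p ~ 1/n).


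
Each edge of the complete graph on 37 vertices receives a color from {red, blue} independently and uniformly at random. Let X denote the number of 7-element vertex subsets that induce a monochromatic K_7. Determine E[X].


Let X = Σ_S X_S over the C(37, 7) = 10295472 subsets S of size 7, where X_S = 1 if the K_7 on S is monochromatic.
For a fixed S, the K_7 on S has C(7, 2) = 21 edges. P[all 21 edges red] = (1/2)^21, and likewise for blue, so P[monochromatic] = 2·(1/2)^21 = 2^{1 − 21} = 1/1048576.
Summing: E[X] = C(37, 7) · 2^{1 − 21} = 10295472 · 1/1048576 = 643467/65536.
Numerically: E[X] ≈ 9.81853.

E[X] = C(37,7)·2^(1−C(7,2)) = 643467/65536 ≈ 9.81853.


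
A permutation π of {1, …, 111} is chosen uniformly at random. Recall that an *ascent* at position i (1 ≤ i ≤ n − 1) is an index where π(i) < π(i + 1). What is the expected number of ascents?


Write X = Σ X_I over i = 1, …, 110, with X_I the indicator of one ascent.
There are 110 indicators.
For each fixed i, the pair (π(i), π(i+1)) is a uniformly random ordered pair of distinct values from {1, …, 111}; by symmetry P[π(i) < π(i+1)] = 1/2.
By linearity: E[X] = 110 · (1/2) = (111 − 1) · (1/2) = 55 ≈ 55.0000.

E[X] = 55 = 55.0000.


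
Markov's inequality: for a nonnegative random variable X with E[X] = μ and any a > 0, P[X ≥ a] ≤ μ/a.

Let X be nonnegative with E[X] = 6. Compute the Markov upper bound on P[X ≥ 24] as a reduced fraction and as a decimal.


μ = E[X] = 6, a = 24.
Markov: P[X ≥ 24] ≤ μ/a = (6)/24 = 1/4.
Numerically: ≈ 0.25000.
(Since a = 24 > μ = 6.00000, the bound 1/4 is < 1 and informative.)

P[X ≥ 24] ≤ 1/4 ≈ 0.25000.


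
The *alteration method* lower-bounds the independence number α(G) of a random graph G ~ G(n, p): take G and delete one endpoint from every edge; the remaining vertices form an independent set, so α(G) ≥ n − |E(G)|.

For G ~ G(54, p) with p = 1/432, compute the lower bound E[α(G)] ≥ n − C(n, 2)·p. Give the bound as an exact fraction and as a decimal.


E[|E(G)|] = C(54, 2)·p = 1431 · (1/432) = 53/16.
E[α(G)] ≥ n − E[|E(G)|] = 54 − 53/16 = 811/16.
Numerically: ≈ 50.6875.
(This is only a lower bound; the true E[α(G)] may be larger.)

E[α(G)] ≥ 811/16 ≈ 50.6875.


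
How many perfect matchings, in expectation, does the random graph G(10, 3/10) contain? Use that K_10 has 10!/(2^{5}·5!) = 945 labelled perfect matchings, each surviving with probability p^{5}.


K_10 has 10!/(2^{5}·5!) = 945 labelled perfect matchings.
For each such perfect matching H, let X_H = 1 if all 5 edges of H are present in G. Then P[X_H = 1] = p^{5} = (3/10)^{5} = 243/100000.
By linearity of expectation: E[X] = Σ_H E[X_H] = 945 · p^{5} = 945 · 243/100000 = 45927/20000.
Numerically: E[X] ≈ 2.29635.

E[X] = 945 · (3/10)^{5} = 45927/20000 ≈ 2.29635.


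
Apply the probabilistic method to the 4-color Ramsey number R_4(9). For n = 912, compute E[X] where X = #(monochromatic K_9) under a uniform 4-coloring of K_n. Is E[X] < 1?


E[X] = C(912, 9) · 4^{1 − 36} = 1156095740032081475120 · 4^{−35} = 1156095740032081475120/1180591620717411303424.
As a reduced fraction: E[X] = 72255983752005092195/73786976294838206464 ≈ 0.97925.
Is E[X] < 1? YES.
Since E[X] < 1, there exists a 4-coloring of K_{912} with no monochromatic K_9; hence R_4(9) > 912.

E[X] = 72255983752005092195/73786976294838206464 ≈ 0.97925; E[X] < 1, so R_4(9) > 912.


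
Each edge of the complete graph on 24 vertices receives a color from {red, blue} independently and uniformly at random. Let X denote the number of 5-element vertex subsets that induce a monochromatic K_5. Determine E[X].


Let X = Σ_S X_S over the C(24, 5) = 42504 subsets S of size 5, where X_S = 1 if the K_5 on S is monochromatic.
For a fixed S, the K_5 on S has C(5, 2) = 10 edges. P[all 10 edges red] = (1/2)^10, and likewise for blue, so P[monochromatic] = 2·(1/2)^10 = 2^{1 − 10} = 1/512.
By linearity: E[X] = C(24, 5) · 2^{1 − 10} = 42504 · 1/512 = 5313/64.
Numerically: E[X] ≈ 83.01562.

E[X] = C(24,5)·2^(1−C(5,2)) = 5313/64 ≈ 83.01562.


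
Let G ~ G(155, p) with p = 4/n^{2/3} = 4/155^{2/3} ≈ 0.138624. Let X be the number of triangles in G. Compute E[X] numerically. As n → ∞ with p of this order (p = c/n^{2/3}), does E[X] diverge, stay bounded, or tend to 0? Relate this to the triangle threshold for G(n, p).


Number of potential triangles: C(155, 3) = 608685.
Each occurs with probability p³ ≈ (0.138624)³ ≈ 2.66389178e-03.
By linearity: E[X] = C(155, 3)·p³ ≈ 608685 · 2.66389178e-03 ≈ 1621.470968.
Since α = 2/3 < 1, p = c/n^{2/3} ≫ 1/n is above the triangle threshold p ~ 1/n. Asymptotically E[X] ~ (c³/6)·n^{3(1−α)} = (4³/6)·n^{1} → ∞; triangles are abundant w.h.p.

E[X] ≈ 1621.470968; in regime p = Θ(1/n^{2/3}) E[X] diverges (above the triangle threshold p ~ 1/n).


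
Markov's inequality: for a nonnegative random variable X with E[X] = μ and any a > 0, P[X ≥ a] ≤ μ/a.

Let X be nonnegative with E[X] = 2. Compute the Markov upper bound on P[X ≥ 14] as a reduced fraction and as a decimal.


μ = E[X] = 2, a = 14.
Markov: P[X ≥ 14] ≤ μ/a = (2)/14 = 1/7.
Numerically: ≈ 0.14286.
(Since a = 14 > μ = 2.00000, the bound 1/7 is < 1 and informative.)

P[X ≥ 14] ≤ 1/7 ≈ 0.14286.


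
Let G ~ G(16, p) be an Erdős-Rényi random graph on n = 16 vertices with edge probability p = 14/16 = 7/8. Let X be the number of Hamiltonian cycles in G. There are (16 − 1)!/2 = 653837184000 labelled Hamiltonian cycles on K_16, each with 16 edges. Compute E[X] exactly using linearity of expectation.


K_16 has (16 − 1)!/2 = 653837184000 labelled Hamiltonian cycles.
For each such Hamiltonian cycle H, let X_H = 1 if all 16 edges of H are present in G. Then P[X_H = 1] = p^{16} = (7/8)^{16} = 33232930569601/281474976710656.
By linearity: E[X] = Σ_H E[X_H] = 653837184000 · p^{16} = 653837184000 · 33232930569601/281474976710656 = 21219654042671322112875/274877906944.
Numerically: E[X] ≈ 7.72e+10.

E[X] = 653837184000 · (7/8)^{16} = 21219654042671322112875/274877906944 ≈ 7.72e+10.


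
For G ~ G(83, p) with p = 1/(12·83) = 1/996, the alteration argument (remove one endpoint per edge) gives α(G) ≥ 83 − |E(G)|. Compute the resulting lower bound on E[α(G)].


E[|E(G)|] = C(83, 2)·p = 3403 · (1/996) = 41/12.
E[α(G)] ≥ n − E[|E(G)|] = 83 − 41/12 = 955/12.
Numerically: ≈ 79.583333.
(This is only a lower bound; the true E[α(G)] may be larger.)

E[α(G)] ≥ 955/12 ≈ 79.583333.


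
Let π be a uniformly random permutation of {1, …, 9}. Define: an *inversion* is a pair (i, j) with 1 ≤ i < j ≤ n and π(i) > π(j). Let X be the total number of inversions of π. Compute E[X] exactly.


Write X = Σ X_I over the C(9, 2) = 36 pairs i < j, with X_I the indicator of one inversion.
There are 36 indicators.
For each fixed pair i < j, the values π(i) and π(j) are two distinct elements of {1, …, 9} in uniformly random order; by symmetry P[π(i) > π(j)] = 1/2.
By linearity: E[X] = 36 · (1/2) = C(9, 2) · (1/2) = 36/2 = 18 ≈ 18.000000.

E[X] = 18 = 18.000000.


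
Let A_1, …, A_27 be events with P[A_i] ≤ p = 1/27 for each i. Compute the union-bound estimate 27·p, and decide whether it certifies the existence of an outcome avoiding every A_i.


Union bound: P[∪_{i=1}^{27} A_i] ≤ Σ_i P[A_i] ≤ 27·p = 27·(1/27) = 1.
Numerically: 1 ≈ 1.000000.
Is 1 < 1? NO.
Since the bound 1 is ≥ 1, the union bound is uninformative here; it does NOT by itself certify existence.

27·p = 1 ≈ 1.000000; existence NOT certified by the union bound.


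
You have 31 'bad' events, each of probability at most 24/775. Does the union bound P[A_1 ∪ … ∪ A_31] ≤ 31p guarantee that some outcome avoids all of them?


Union bound: P[∪_{i=1}^{31} A_i] ≤ Σ_i P[A_i] ≤ 31·p = 31·(24/775) = 24/25.
Numerically: 24/25 ≈ 0.960.
Is 24/25 < 1? YES.
Since P[∪ A_i] ≤ 24/25 < 1, the complement has P[∩ A_i^c] ≥ 1 − 24/25 = 1/25 > 0, so some outcome avoids every A_i.

31·p = 24/25 ≈ 0.960; existence CERTIFIED by the union bound.


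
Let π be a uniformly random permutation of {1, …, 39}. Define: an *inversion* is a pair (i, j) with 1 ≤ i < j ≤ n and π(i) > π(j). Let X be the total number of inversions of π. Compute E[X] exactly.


Write X = Σ X_I over the C(39, 2) = 741 pairs i < j, with X_I the indicator of one inversion.
There are 741 indicators.
For each fixed pair i < j, the values π(i) and π(j) are two distinct elements of {1, …, 39} in uniformly random order; by symmetry P[π(i) > π(j)] = 1/2.
By linearity: E[X] = 741 · (1/2) = C(39, 2) · (1/2) = 741/2 = 741/2 ≈ 370.5000.

E[X] = 741/2 = 370.5000.


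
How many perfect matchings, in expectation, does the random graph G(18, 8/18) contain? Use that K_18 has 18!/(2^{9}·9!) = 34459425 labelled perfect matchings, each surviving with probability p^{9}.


K_18 has 18!/(2^{9}·9!) = 34459425 labelled perfect matchings.
For each such perfect matching H, let X_H = 1 if all 9 edges of H are present in G. Then P[X_H = 1] = p^{9} = (4/9)^{9} = 262144/387420489.
By linearity: E[X] = Σ_H E[X_H] = 34459425 · p^{9} = 34459425 · 262144/387420489 = 111522611200/4782969.
Numerically: E[X] ≈ 2.332e+04.

E[X] = 34459425 · (4/9)^{9} = 111522611200/4782969 ≈ 2.332e+04.


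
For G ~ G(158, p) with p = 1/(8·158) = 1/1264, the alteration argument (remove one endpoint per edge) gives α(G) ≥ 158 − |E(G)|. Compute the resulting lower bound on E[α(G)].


E[|E(G)|] = C(158, 2)·p = 12403 · (1/1264) = 157/16.
E[α(G)] ≥ n − E[|E(G)|] = 158 − 157/16 = 2371/16.
Numerically: ≈ 148.18750.
(This is only a lower bound; the true E[α(G)] may be larger.)

E[α(G)] ≥ 2371/16 ≈ 148.18750.


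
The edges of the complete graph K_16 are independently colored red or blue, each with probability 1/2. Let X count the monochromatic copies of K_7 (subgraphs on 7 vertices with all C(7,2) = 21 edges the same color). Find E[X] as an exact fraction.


Let X = Σ_S X_S over the C(16, 7) = 11440 subsets S of size 7, where X_S = 1 if the K_7 on S is monochromatic.
For a fixed S, the K_7 on S has C(7, 2) = 21 edges. P[all 21 edges red] = (1/2)^21, and likewise for blue, so P[monochromatic] = 2·(1/2)^21 = 2^{1 − 21} = 1/1048576.
By linearity: E[X] = C(16, 7) · 2^{1 − 21} = 11440 · 1/1048576 = 715/65536.
Numerically: E[X] ≈ 0.0109.

E[X] = C(16,7)·2^(1−C(7,2)) = 715/65536 ≈ 0.0109.


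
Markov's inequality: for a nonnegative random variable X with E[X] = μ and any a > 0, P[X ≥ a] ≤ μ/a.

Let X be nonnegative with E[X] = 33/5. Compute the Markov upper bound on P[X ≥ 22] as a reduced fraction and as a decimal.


μ = E[X] = 33/5, a = 22.
Markov: P[X ≥ 22] ≤ μ/a = (33/5)/22 = 3/10.
Numerically: ≈ 0.300.
(Since a = 22 > μ = 6.600, the bound 3/10 is < 1 and informative.)

P[X ≥ 22] ≤ 3/10 ≈ 0.300.


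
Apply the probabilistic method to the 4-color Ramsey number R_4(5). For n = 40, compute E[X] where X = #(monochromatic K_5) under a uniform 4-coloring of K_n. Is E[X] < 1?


E[X] = C(40, 5) · 4^{1 − 10} = 658008 · 4^{−9} = 658008/262144.
As a reduced fraction: E[X] = 82251/32768 ≈ 2.510.
Is E[X] < 1? NO.
Since E[X] ≥ 1, the first-moment bound is inconclusive at n = 40; it does NOT by itself certify R_4(5) > 40.

E[X] = 82251/32768 ≈ 2.510; E[X] ≥ 1; first-moment method inconclusive here.


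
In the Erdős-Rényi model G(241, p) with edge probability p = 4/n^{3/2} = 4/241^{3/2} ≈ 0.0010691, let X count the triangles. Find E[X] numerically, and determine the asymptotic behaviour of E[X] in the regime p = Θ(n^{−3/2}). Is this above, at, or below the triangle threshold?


Number of potential triangles: C(241, 3) = 2303960.
Each occurs with probability p³ ≈ (0.0010691)³ ≈ 1.2220903e-09.
By linearity: E[X] = C(241, 3)·p³ ≈ 2303960 · 1.2220903e-09 ≈ 0.00282.
Since α = 3/2 > 1, p = c/n^{3/2} = o(1/n) is below the triangle threshold p ~ 1/n. Asymptotically E[X] ~ (c³/6)·n^{3(1−α)} = (4³/6)·n^{-1.5} → 0, so by Markov's inequality G has no triangles w.h.p.

E[X] ≈ 0.00282; in regime p = Θ(1/n^{3/2}) E[X] tends to 0 (below the triangle threshold p ~ 1/n).


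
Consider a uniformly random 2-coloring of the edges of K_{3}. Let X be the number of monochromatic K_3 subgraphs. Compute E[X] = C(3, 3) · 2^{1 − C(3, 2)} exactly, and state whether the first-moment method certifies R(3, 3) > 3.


E[X] = C(3, 3) · 2^{1 − 3} = 1 · 2^{−2} = 1/4.
As a reduced fraction: E[X] = 1/4 ≈ 0.25000.
Is E[X] < 1? YES.
Since E[X] < 1, there exists a 2-coloring of K_{3} with no monochromatic K_3; hence R(3, 3) > 3.

E[X] = 1/4 ≈ 0.25000; E[X] < 1, so R(3, 3) > 3.


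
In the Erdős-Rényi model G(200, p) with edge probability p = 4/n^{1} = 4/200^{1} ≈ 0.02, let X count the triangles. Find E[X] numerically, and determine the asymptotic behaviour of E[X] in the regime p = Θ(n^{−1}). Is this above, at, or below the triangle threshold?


Number of potential triangles: C(200, 3) = 1313400.
Each occurs with probability p³ ≈ (0.02)³ ≈ 8.000000e-06.
By linearity: E[X] = C(200, 3)·p³ ≈ 1313400 · 8.000000e-06 ≈ 10.5072.
Here α = 1, so p = 4/n is exactly at the triangle threshold p ~ 1/n. Asymptotically E[X] → c³/6 = 4³/6 = 32/3 ≈ 10.6667, a bounded constant. In this regime the triangle count is asymptotically Poisson(c³/6).

E[X] ≈ 10.5072; in regime p = Θ(1/n^{1}) E[X] stays bounded (at the triangle threshold p ~ 1/n).


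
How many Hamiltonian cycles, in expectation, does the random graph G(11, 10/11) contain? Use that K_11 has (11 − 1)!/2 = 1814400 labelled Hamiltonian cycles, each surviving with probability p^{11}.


K_11 has (11 − 1)!/2 = 1814400 labelled Hamiltonian cycles.
For each such Hamiltonian cycle H, let X_H = 1 if all 11 edges of H are present in G. Then P[X_H = 1] = p^{11} = (10/11)^{11} = 100000000000/285311670611.
Summing the indicators: E[X] = Σ_H E[X_H] = 1814400 · p^{11} = 1814400 · 100000000000/285311670611 = 181440000000000000/285311670611.
Numerically: E[X] ≈ 6.359e+05.

E[X] = 1814400 · (10/11)^{11} = 181440000000000000/285311670611 ≈ 6.359e+05.


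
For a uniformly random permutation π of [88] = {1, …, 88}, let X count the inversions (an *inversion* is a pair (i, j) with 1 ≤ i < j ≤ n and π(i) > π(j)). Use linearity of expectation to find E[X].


Write X = Σ X_I over the C(88, 2) = 3828 pairs i < j, with X_I the indicator of one inversion.
There are 3828 indicators.
For each fixed pair i < j, the values π(i) and π(j) are two distinct elements of {1, …, 88} in uniformly random order; by symmetry P[π(i) > π(j)] = 1/2.
By linearity: E[X] = 3828 · (1/2) = C(88, 2) · (1/2) = 3828/2 = 1914 ≈ 1914.0000.

E[X] = 1914 = 1914.0000.


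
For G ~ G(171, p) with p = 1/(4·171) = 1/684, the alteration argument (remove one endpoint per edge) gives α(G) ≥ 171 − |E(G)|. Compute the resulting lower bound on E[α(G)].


E[|E(G)|] = C(171, 2)·p = 14535 · (1/684) = 85/4.
E[α(G)] ≥ n − E[|E(G)|] = 171 − 85/4 = 599/4.
Numerically: ≈ 149.7500.
(This is only a lower bound; the true E[α(G)] may be larger.)

E[α(G)] ≥ 599/4 ≈ 149.7500.


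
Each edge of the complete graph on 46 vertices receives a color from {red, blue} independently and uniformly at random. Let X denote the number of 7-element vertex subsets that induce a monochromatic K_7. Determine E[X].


Let X = Σ_S X_S over the C(46, 7) = 53524680 subsets S of size 7, where X_S = 1 if the K_7 on S is monochromatic.
For a fixed S, the K_7 on S has C(7, 2) = 21 edges. P[all 21 edges red] = (1/2)^21, and likewise for blue, so P[monochromatic] = 2·(1/2)^21 = 2^{1 − 21} = 1/1048576.
By linearity: E[X] = C(46, 7) · 2^{1 − 21} = 53524680 · 1/1048576 = 6690585/131072.
Numerically: E[X] ≈ 51.04511.

E[X] = C(46,7)·2^(1−C(7,2)) = 6690585/131072 ≈ 51.04511.


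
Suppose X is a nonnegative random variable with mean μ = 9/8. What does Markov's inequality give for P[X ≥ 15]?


μ = E[X] = 9/8, a = 15.
Markov: P[X ≥ 15] ≤ μ/a = (9/8)/15 = 3/40.
Numerically: ≈ 0.07500.
(Since a = 15 > μ = 1.12500, the bound 3/40 is < 1 and informative.)

P[X ≥ 15] ≤ 3/40 ≈ 0.07500.


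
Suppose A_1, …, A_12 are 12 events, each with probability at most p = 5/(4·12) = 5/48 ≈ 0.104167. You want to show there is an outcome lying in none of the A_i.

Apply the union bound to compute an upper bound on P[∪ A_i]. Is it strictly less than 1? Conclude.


Union bound: P[∪_{i=1}^{12} A_i] ≤ Σ_i P[A_i] ≤ 12·p = 12·(5/48) = 5/4.
Numerically: 5/4 ≈ 1.250000.
Is 5/4 < 1? NO.
Since the bound 5/4 is ≥ 1, the union bound is uninformative here; it does NOT by itself certify existence.

12·p = 5/4 ≈ 1.250000; existence NOT certified by the union bound.


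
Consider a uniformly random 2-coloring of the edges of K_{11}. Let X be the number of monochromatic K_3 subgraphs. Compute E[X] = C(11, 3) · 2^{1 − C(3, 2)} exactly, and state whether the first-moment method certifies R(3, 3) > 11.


E[X] = C(11, 3) · 2^{1 − 3} = 165 · 2^{−2} = 165/4.
As a reduced fraction: E[X] = 165/4 ≈ 41.25000.
Is E[X] < 1? NO.
Since E[X] ≥ 1, the first-moment bound is inconclusive at n = 11; it does NOT by itself certify R(3, 3) > 11.

E[X] = 165/4 ≈ 41.25000; E[X] ≥ 1; first-moment method inconclusive here.


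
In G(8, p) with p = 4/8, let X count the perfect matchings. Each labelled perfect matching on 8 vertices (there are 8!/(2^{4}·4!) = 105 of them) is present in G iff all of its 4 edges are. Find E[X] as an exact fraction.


K_8 has 8!/(2^{4}·4!) = 105 labelled perfect matchings.
For each such perfect matching H, let X_H = 1 if all 4 edges of H are present in G. Then P[X_H = 1] = p^{4} = (1/2)^{4} = 1/16.
Summing the indicators: E[X] = Σ_H E[X_H] = 105 · p^{4} = 105 · 1/16 = 105/16.
Numerically: E[X] ≈ 6.562.

E[X] = 105 · (1/2)^{4} = 105/16 ≈ 6.562.


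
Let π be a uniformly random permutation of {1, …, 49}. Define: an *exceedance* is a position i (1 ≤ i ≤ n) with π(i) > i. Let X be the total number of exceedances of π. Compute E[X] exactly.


Write X = Σ_{i=1}^{49} X_i, where X_i = 1_{π(i) > i}.
For each fixed i, π(i) is uniform over {1, …, 49} (marginal of a uniform permutation), so P[π(i) > i] = (n − i)/n. Summing: Σ_{i=1}^{49} (n − i)/n = (0 + 1 + … + 48)/49 = 49(49 − 1)/(2·49) = (49 − 1)/2.
Hence E[X] = Σ_{i=1}^{49} (49 − i)/49 = 24 ≈ 24.0000.

E[X] = 24 = 24.0000.


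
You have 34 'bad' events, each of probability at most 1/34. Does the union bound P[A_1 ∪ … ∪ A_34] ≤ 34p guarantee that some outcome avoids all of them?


Union bound: P[∪_{i=1}^{34} A_i] ≤ Σ_i P[A_i] ≤ 34·p = 34·(1/34) = 1.
Numerically: 1 ≈ 1.0000.
Is 1 < 1? NO.
Since the bound 1 is ≥ 1, the union bound is uninformative here; it does NOT by itself certify existence.

34·p = 1 ≈ 1.0000; existence NOT certified by the union bound.


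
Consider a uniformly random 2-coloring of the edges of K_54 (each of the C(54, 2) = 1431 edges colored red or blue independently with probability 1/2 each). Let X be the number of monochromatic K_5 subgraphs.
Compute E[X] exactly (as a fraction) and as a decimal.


Let X = Σ_S X_S over the C(54, 5) = 3162510 subsets S of size 5, where X_S = 1 if the K_5 on S is monochromatic.
For a fixed S, the K_5 on S has C(5, 2) = 10 edges. P[all 10 edges red] = (1/2)^10, and likewise for blue, so P[monochromatic] = 2·(1/2)^10 = 2^{1 − 10} = 1/512.
By linearity of expectation: E[X] = C(54, 5) · 2^{1 − 10} = 3162510 · 1/512 = 1581255/256.
Numerically: E[X] ≈ 6176.7773.

E[X] = C(54,5)·2^(1−C(5,2)) = 1581255/256 ≈ 6176.7773.


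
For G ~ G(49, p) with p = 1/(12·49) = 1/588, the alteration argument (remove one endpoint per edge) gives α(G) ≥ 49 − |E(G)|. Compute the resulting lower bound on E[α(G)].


E[|E(G)|] = C(49, 2)·p = 1176 · (1/588) = 2.
E[α(G)] ≥ n − E[|E(G)|] = 49 − 2 = 47.
Numerically: ≈ 47.0000.
(This is only a lower bound; the true E[α(G)] may be larger.)

E[α(G)] ≥ 47 ≈ 47.0000.


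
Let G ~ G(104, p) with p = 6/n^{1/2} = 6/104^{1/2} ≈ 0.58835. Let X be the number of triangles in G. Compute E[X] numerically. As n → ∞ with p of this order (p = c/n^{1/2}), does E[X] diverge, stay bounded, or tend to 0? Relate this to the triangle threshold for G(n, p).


Number of potential triangles: C(104, 3) = 182104.
Each occurs with probability p³ ≈ (0.58835)³ ≈ 2.0365906e-01.
By linearity: E[X] = C(104, 3)·p³ ≈ 182104 · 2.0365906e-01 ≈ 37087.13008.
Since α = 1/2 < 1, p = c/n^{1/2} ≫ 1/n is above the triangle threshold p ~ 1/n. Asymptotically E[X] ~ (c³/6)·n^{3(1−α)} = (6³/6)·n^{1.5} → ∞; triangles are abundant w.h.p.

E[X] ≈ 37087.13008; in regime p = Θ(1/n^{1/2}) E[X] diverges (above the triangle threshold p ~ 1/n).


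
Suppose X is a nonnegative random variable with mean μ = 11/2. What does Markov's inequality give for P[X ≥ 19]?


μ = E[X] = 11/2, a = 19.
Markov: P[X ≥ 19] ≤ μ/a = (11/2)/19 = 11/38.
Numerically: ≈ 0.289474.
(Since a = 19 > μ = 5.500000, the bound 11/38 is < 1 and informative.)

P[X ≥ 19] ≤ 11/38 ≈ 0.289474.


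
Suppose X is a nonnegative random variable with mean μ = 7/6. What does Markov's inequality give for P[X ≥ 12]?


μ = E[X] = 7/6, a = 12.
Markov: P[X ≥ 12] ≤ μ/a = (7/6)/12 = 7/72.
Numerically: ≈ 0.097.
(Since a = 12 > μ = 1.167, the bound 7/72 is < 1 and informative.)

P[X ≥ 12] ≤ 7/72 ≈ 0.097.


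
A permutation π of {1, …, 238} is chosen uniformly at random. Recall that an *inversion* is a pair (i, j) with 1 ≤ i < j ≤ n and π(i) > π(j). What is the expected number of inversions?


Write X = Σ X_I over the C(238, 2) = 28203 pairs i < j, with X_I the indicator of one inversion.
There are 28203 indicators.
For each fixed pair i < j, the values π(i) and π(j) are two distinct elements of {1, …, 238} in uniformly random order; by symmetry P[π(i) > π(j)] = 1/2.
By linearity: E[X] = 28203 · (1/2) = C(238, 2) · (1/2) = 28203/2 = 28203/2 ≈ 14101.500.

E[X] = 28203/2 = 14101.500.


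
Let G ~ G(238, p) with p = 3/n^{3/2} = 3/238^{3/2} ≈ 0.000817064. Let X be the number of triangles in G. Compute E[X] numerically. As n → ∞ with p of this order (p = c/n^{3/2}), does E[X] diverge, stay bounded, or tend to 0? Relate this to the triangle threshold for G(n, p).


Number of potential triangles: C(238, 3) = 2218636.
Each occurs with probability p³ ≈ (0.000817064)³ ≈ 5.45465714e-10.
By linearity: E[X] = C(238, 3)·p³ ≈ 2218636 · 5.45465714e-10 ≈ 0.001210.
Since α = 3/2 > 1, p = c/n^{3/2} = o(1/n) is below the triangle threshold p ~ 1/n. Asymptotically E[X] ~ (c³/6)·n^{3(1−α)} = (3³/6)·n^{-1.5} → 0, so by Markov's inequality G has no triangles w.h.p.

E[X] ≈ 0.001210; in regime p = Θ(1/n^{3/2}) E[X] tends to 0 (below the triangle threshold p ~ 1/n).


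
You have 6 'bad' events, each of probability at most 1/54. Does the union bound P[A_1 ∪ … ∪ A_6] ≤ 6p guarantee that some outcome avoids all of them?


Union bound: P[∪_{i=1}^{6} A_i] ≤ Σ_i P[A_i] ≤ 6·p = 6·(1/54) = 1/9.
Numerically: 1/9 ≈ 0.111.
Is 1/9 < 1? YES.
Since P[∪ A_i] ≤ 1/9 < 1, the complement has P[∩ A_i^c] ≥ 1 − 1/9 = 8/9 > 0, so some outcome avoids every A_i.

6·p = 1/9 ≈ 0.111; existence CERTIFIED by the union bound.


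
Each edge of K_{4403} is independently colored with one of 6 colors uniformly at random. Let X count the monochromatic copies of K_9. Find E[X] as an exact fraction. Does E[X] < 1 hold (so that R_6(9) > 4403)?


E[X] = C(4403, 9) · 6^{1 − 36} = 1699894433046281918452233150 · 6^{−35} = 1699894433046281918452233150/1719070799748422591028658176.
As a reduced fraction: E[X] = 283315738841046986408705525/286511799958070431838109696 ≈ 0.9888.
Is E[X] < 1? YES.
Since E[X] < 1, there exists a 6-coloring of K_{4403} with no monochromatic K_9; hence R_6(9) > 4403.

E[X] = 283315738841046986408705525/286511799958070431838109696 ≈ 0.9888; E[X] < 1, so R_6(9) > 4403.


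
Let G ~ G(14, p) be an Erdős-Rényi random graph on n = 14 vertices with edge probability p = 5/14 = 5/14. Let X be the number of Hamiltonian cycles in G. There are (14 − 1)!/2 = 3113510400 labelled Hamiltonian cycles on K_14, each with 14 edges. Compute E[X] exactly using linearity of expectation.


K_14 has (14 − 1)!/2 = 3113510400 labelled Hamiltonian cycles.
For each such Hamiltonian cycle H, let X_H = 1 if all 14 edges of H are present in G. Then P[X_H = 1] = p^{14} = (5/14)^{14} = 6103515625/11112006825558016.
Summing the indicators: E[X] = Σ_H E[X_H] = 3113510400 · p^{14} = 3113510400 · 6103515625/11112006825558016 = 5302276611328125/3100448333024.
Numerically: E[X] ≈ 1710.16.

E[X] = 3113510400 · (5/14)^{14} = 5302276611328125/3100448333024 ≈ 1710.16.


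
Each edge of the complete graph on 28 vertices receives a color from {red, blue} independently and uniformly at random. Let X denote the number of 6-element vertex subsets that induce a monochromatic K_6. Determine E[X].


Let X = Σ_S X_S over the C(28, 6) = 376740 subsets S of size 6, where X_S = 1 if the K_6 on S is monochromatic.
For a fixed S, the K_6 on S has C(6, 2) = 15 edges. P[all 15 edges red] = (1/2)^15, and likewise for blue, so P[monochromatic] = 2·(1/2)^15 = 2^{1 − 15} = 1/16384.
By linearity of expectation: E[X] = C(28, 6) · 2^{1 − 15} = 376740 · 1/16384 = 94185/4096.
Numerically: E[X] ≈ 22.994.

E[X] = C(28,6)·2^(1−C(6,2)) = 94185/4096 ≈ 22.994.


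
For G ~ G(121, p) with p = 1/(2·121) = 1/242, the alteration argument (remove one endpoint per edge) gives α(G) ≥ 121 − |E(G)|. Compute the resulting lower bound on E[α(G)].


E[|E(G)|] = C(121, 2)·p = 7260 · (1/242) = 30.
E[α(G)] ≥ n − E[|E(G)|] = 121 − 30 = 91.
Numerically: ≈ 91.000000.
(This is only a lower bound; the true E[α(G)] may be larger.)

E[α(G)] ≥ 91 ≈ 91.000000.


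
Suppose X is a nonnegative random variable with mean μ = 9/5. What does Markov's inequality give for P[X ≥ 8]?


μ = E[X] = 9/5, a = 8.
Markov: P[X ≥ 8] ≤ μ/a = (9/5)/8 = 9/40.
Numerically: ≈ 0.22500.
(Since a = 8 > μ = 1.80000, the bound 9/40 is < 1 and informative.)

P[X ≥ 8] ≤ 9/40 ≈ 0.22500.


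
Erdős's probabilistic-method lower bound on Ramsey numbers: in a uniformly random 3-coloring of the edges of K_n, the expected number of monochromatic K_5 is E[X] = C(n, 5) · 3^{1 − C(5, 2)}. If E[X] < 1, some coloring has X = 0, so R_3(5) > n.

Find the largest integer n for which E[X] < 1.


We need C(n, 5) · 3^{1 − 10} < 1, i.e. C(n, 5) < 3^{10 − 1} = 19683.
Check values of n near the boundary:
  n = 15: C(15, 5) = 3003; 3003 < 19683? YES
  n = 16: C(16, 5) = 4368; 4368 < 19683? YES
  n = 17: C(17, 5) = 6188; 6188 < 19683? YES
  n = 18: C(18, 5) = 8568; 8568 < 19683? YES
  n = 19: C(19, 5) = 11628; 11628 < 19683? YES
  n = 20: C(20, 5) = 15504; 15504 < 19683? YES
  n = 21: C(21, 5) = 20349; 20349 < 19683? NO
  n = 22: C(22, 5) = 26334; 26334 < 19683? NO
The largest n with C(n, 5) < 19683 is n = 20 (where E[X] = 5168/6561 ≈ 0.7877). Hence R_3(5) > 20, i.e. R_3(5) ≥ 21.

Largest n = 20; hence R_3(5) > 20.


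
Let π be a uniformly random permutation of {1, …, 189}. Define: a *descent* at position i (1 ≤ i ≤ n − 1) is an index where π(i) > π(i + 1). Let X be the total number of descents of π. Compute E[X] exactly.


Write X = Σ X_I over i = 1, …, 188, with X_I the indicator of one descent.
There are 188 indicators.
For each fixed i, the pair (π(i), π(i+1)) is a uniformly random ordered pair of distinct values from {1, …, 189}; by symmetry P[π(i) > π(i+1)] = 1/2.
By linearity: E[X] = 188 · (1/2) = (189 − 1) · (1/2) = 94 ≈ 94.00000.

E[X] = 94 = 94.00000.


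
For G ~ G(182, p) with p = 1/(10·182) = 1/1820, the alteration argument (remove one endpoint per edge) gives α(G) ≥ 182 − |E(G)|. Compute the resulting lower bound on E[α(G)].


E[|E(G)|] = C(182, 2)·p = 16471 · (1/1820) = 181/20.
E[α(G)] ≥ n − E[|E(G)|] = 182 − 181/20 = 3459/20.
Numerically: ≈ 172.950000.
(This is only a lower bound; the true E[α(G)] may be larger.)

E[α(G)] ≥ 3459/20 ≈ 172.950000.


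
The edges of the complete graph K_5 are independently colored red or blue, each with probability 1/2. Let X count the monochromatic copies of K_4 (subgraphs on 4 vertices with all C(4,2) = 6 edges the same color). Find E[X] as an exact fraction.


Let X = Σ_S X_S over the C(5, 4) = 5 subsets S of size 4, where X_S = 1 if the K_4 on S is monochromatic.
For a fixed S, the K_4 on S has C(4, 2) = 6 edges. P[all 6 edges red] = (1/2)^6, and likewise for blue, so P[monochromatic] = 2·(1/2)^6 = 2^{1 − 6} = 1/32.
By linearity of expectation: E[X] = C(5, 4) · 2^{1 − 6} = 5 · 1/32 = 5/32.
Numerically: E[X] ≈ 0.156.

E[X] = C(5,4)·2^(1−C(4,2)) = 5/32 ≈ 0.156.


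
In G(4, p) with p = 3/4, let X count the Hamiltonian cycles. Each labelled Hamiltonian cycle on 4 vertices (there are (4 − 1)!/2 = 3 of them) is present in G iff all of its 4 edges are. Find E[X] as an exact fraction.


K_4 has (4 − 1)!/2 = 3 labelled Hamiltonian cycles.
For each such Hamiltonian cycle H, let X_H = 1 if all 4 edges of H are present in G. Then P[X_H = 1] = p^{4} = (3/4)^{4} = 81/256.
By linearity of expectation: E[X] = Σ_H E[X_H] = 3 · p^{4} = 3 · 81/256 = 243/256.
Numerically: E[X] ≈ 0.949.

E[X] = 3 · (3/4)^{4} = 243/256 ≈ 0.949.


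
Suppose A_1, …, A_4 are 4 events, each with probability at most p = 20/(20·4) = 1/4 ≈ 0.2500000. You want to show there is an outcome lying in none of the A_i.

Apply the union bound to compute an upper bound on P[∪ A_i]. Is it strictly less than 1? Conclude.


Union bound: P[∪_{i=1}^{4} A_i] ≤ Σ_i P[A_i] ≤ 4·p = 4·(1/4) = 1.
Numerically: 1 ≈ 1.0000000.
Is 1 < 1? NO.
Since the bound 1 is ≥ 1, the union bound is uninformative here; it does NOT by itself certify existence.

4·p = 1 ≈ 1.0000000; existence NOT certified by the union bound.


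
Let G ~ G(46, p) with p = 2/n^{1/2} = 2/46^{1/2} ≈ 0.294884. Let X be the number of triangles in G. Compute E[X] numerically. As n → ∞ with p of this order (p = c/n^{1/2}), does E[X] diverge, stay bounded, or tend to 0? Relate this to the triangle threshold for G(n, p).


Number of potential triangles: C(46, 3) = 15180.
Each occurs with probability p³ ≈ (0.294884)³ ≈ 2.56420793e-02.
By linearity: E[X] = C(46, 3)·p³ ≈ 15180 · 2.56420793e-02 ≈ 389.246764.
Since α = 1/2 < 1, p = c/n^{1/2} ≫ 1/n is above the triangle threshold p ~ 1/n. Asymptotically E[X] ~ (c³/6)·n^{3(1−α)} = (2³/6)·n^{1.5} → ∞; triangles are abundant w.h.p.

E[X] ≈ 389.246764; in regime p = Θ(1/n^{1/2}) E[X] diverges (above the triangle threshold p ~ 1/n).


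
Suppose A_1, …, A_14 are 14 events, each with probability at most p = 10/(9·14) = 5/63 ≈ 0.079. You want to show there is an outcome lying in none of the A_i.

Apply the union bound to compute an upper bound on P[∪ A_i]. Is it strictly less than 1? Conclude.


Union bound: P[∪_{i=1}^{14} A_i] ≤ Σ_i P[A_i] ≤ 14·p = 14·(5/63) = 10/9.
Numerically: 10/9 ≈ 1.111.
Is 10/9 < 1? NO.
Since the bound 10/9 is ≥ 1, the union bound is uninformative here; it does NOT by itself certify existence.

14·p = 10/9 ≈ 1.111; existence NOT certified by the union bound.


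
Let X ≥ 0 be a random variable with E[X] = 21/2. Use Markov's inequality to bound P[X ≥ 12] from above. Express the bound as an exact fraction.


μ = E[X] = 21/2, a = 12.
Markov: P[X ≥ 12] ≤ μ/a = (21/2)/12 = 7/8.
Numerically: ≈ 0.87500.
(Since a = 12 > μ = 10.50000, the bound 7/8 is < 1 and informative.)

P[X ≥ 12] ≤ 7/8 ≈ 0.87500.


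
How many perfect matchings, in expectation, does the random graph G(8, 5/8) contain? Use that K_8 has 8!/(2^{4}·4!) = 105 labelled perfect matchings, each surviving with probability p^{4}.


K_8 has 8!/(2^{4}·4!) = 105 labelled perfect matchings.
For each such perfect matching H, let X_H = 1 if all 4 edges of H are present in G. Then P[X_H = 1] = p^{4} = (5/8)^{4} = 625/4096.
By linearity of expectation: E[X] = Σ_H E[X_H] = 105 · p^{4} = 105 · 625/4096 = 65625/4096.
Numerically: E[X] ≈ 16.

E[X] = 105 · (5/8)^{4} = 65625/4096 ≈ 16.


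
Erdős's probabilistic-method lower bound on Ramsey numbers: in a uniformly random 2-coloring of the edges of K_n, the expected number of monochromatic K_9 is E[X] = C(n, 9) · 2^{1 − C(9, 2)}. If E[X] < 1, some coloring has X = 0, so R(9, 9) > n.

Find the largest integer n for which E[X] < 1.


We need C(n, 9) · 2^{1 − 36} < 1, i.e. C(n, 9) < 2^{36 − 1} = 34359738368.
Check values of n near the boundary:
  n = 59: C(59, 9) = 12565671261; 12565671261 < 34359738368? YES
  n = 60: C(60, 9) = 14783142660; 14783142660 < 34359738368? YES
  n = 61: C(61, 9) = 17341763505; 17341763505 < 34359738368? YES
  n = 62: C(62, 9) = 20286591270; 20286591270 < 34359738368? YES
  n = 63: C(63, 9) = 23667689815; 23667689815 < 34359738368? YES
  n = 64: C(64, 9) = 27540584512; 27540584512 < 34359738368? YES
  n = 65: C(65, 9) = 31966749880; 31966749880 < 34359738368? YES
  n = 66: C(66, 9) = 37014131440; 37014131440 < 34359738368? NO
  n = 67: C(67, 9) = 42757703560; 42757703560 < 34359738368? NO
The largest n with C(n, 9) < 34359738368 is n = 65 (where E[X] = 3995843735/4294967296 ≈ 0.9303549). Hence R(9, 9) > 65, i.e. R(9, 9) ≥ 66.

Largest n = 65; hence R(9, 9) > 65.


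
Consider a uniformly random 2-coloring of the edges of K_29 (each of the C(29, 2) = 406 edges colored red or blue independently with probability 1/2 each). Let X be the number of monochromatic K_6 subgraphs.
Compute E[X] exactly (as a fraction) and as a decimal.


Let X = Σ_S X_S over the C(29, 6) = 475020 subsets S of size 6, where X_S = 1 if the K_6 on S is monochromatic.
For a fixed S, the K_6 on S has C(6, 2) = 15 edges. P[all 15 edges red] = (1/2)^15, and likewise for blue, so P[monochromatic] = 2·(1/2)^15 = 2^{1 − 15} = 1/16384.
By linearity of expectation: E[X] = C(29, 6) · 2^{1 − 15} = 475020 · 1/16384 = 118755/4096.
Numerically: E[X] ≈ 28.9929.

E[X] = C(29,6)·2^(1−C(6,2)) = 118755/4096 ≈ 28.9929.


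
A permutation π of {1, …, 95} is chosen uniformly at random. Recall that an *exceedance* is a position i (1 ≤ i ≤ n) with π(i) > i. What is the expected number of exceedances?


Write X = Σ_{i=1}^{95} X_i, where X_i = 1_{π(i) > i}.
For each fixed i, π(i) is uniform over {1, …, 95} (marginal of a uniform permutation), so P[π(i) > i] = (n − i)/n. Summing: Σ_{i=1}^{95} (n − i)/n = (0 + 1 + … + 94)/95 = 95(95 − 1)/(2·95) = (95 − 1)/2.
Hence E[X] = Σ_{i=1}^{95} (95 − i)/95 = 47 ≈ 47.00000.

E[X] = 47 = 47.00000.


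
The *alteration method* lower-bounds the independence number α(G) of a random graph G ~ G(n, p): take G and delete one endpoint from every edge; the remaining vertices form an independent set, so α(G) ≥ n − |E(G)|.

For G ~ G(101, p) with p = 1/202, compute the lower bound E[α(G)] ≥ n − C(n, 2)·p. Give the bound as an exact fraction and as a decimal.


E[|E(G)|] = C(101, 2)·p = 5050 · (1/202) = 25.
E[α(G)] ≥ n − E[|E(G)|] = 101 − 25 = 76.
Numerically: ≈ 76.000000.
(This is only a lower bound; the true E[α(G)] may be larger.)

E[α(G)] ≥ 76 ≈ 76.000000.


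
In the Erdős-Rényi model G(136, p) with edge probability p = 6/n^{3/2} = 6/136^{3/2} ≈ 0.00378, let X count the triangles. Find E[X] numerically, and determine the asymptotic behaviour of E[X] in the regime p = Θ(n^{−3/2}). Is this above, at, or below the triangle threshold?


Number of potential triangles: C(136, 3) = 410040.
Each occurs with probability p³ ≈ (0.00378)³ ≈ 5.41413e-08.
By linearity: E[X] = C(136, 3)·p³ ≈ 410040 · 5.41413e-08 ≈ 0.022.
Since α = 3/2 > 1, p = c/n^{3/2} = o(1/n) is below the triangle threshold p ~ 1/n. Asymptotically E[X] ~ (c³/6)·n^{3(1−α)} = (6³/6)·n^{-1.5} → 0, so by Markov's inequality G has no triangles w.h.p.

E[X] ≈ 0.022; in regime p = Θ(1/n^{3/2}) E[X] tends to 0 (below the triangle threshold p ~ 1/n).


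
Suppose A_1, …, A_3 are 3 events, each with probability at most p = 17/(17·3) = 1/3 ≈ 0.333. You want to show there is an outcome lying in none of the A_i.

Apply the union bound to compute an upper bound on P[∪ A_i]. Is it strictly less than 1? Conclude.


Union bound: P[∪_{i=1}^{3} A_i] ≤ Σ_i P[A_i] ≤ 3·p = 3·(1/3) = 1.
Numerically: 1 ≈ 1.000.
Is 1 < 1? NO.
Since the bound 1 is ≥ 1, the union bound is uninformative here; it does NOT by itself certify existence.

3·p = 1 ≈ 1.000; existence NOT certified by the union bound.


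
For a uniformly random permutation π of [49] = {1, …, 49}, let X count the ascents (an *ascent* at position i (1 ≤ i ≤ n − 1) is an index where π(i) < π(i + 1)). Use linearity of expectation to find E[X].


Write X = Σ X_I over i = 1, …, 48, with X_I the indicator of one ascent.
There are 48 indicators.
For each fixed i, the pair (π(i), π(i+1)) is a uniformly random ordered pair of distinct values from {1, …, 49}; by symmetry P[π(i) < π(i+1)] = 1/2.
By linearity: E[X] = 48 · (1/2) = (49 − 1) · (1/2) = 24 ≈ 24.000000.

E[X] = 24 = 24.000000.


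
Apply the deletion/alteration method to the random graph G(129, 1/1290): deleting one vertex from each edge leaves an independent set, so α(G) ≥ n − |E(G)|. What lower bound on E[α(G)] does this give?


E[|E(G)|] = C(129, 2)·p = 8256 · (1/1290) = 32/5.
E[α(G)] ≥ n − E[|E(G)|] = 129 − 32/5 = 613/5.
Numerically: ≈ 122.6000.
(This is only a lower bound; the true E[α(G)] may be larger.)

E[α(G)] ≥ 613/5 ≈ 122.6000.


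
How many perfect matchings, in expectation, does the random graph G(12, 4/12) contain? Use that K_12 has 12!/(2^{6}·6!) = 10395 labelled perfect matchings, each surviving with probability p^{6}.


K_12 has 12!/(2^{6}·6!) = 10395 labelled perfect matchings.
For each such perfect matching H, let X_H = 1 if all 6 edges of H are present in G. Then P[X_H = 1] = p^{6} = (1/3)^{6} = 1/729.
By linearity of expectation: E[X] = Σ_H E[X_H] = 10395 · p^{6} = 10395 · 1/729 = 385/27.
Numerically: E[X] ≈ 14.259.

E[X] = 10395 · (1/3)^{6} = 385/27 ≈ 14.259.


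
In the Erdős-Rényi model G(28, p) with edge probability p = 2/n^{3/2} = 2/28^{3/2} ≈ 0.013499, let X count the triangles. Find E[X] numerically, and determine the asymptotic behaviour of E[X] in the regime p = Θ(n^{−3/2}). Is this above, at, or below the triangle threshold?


Number of potential triangles: C(28, 3) = 3276.
Each occurs with probability p³ ≈ (0.013499)³ ≈ 2.4596813e-06.
By linearity: E[X] = C(28, 3)·p³ ≈ 3276 · 2.4596813e-06 ≈ 0.00806.
Since α = 3/2 > 1, p = c/n^{3/2} = o(1/n) is below the triangle threshold p ~ 1/n. Asymptotically E[X] ~ (c³/6)·n^{3(1−α)} = (2³/6)·n^{-1.5} → 0, so by Markov's inequality G has no triangles w.h.p.

E[X] ≈ 0.00806; in regime p = Θ(1/n^{3/2}) E[X] tends to 0 (below the triangle threshold p ~ 1/n).


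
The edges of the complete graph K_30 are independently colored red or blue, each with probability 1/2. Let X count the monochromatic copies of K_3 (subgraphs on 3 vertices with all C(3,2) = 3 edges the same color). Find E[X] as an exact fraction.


Let X = Σ_S X_S over the C(30, 3) = 4060 subsets S of size 3, where X_S = 1 if the K_3 on S is monochromatic.
For a fixed S, the K_3 on S has C(3, 2) = 3 edges. P[all 3 edges red] = (1/2)^3, and likewise for blue, so P[monochromatic] = 2·(1/2)^3 = 2^{1 − 3} = 1/4.
By linearity: E[X] = C(30, 3) · 2^{1 − 3} = 4060 · 1/4 = 1015.
Numerically: E[X] ≈ 1015.000000.

E[X] = C(30,3)·2^(1−C(3,2)) = 1015 ≈ 1015.000000.
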